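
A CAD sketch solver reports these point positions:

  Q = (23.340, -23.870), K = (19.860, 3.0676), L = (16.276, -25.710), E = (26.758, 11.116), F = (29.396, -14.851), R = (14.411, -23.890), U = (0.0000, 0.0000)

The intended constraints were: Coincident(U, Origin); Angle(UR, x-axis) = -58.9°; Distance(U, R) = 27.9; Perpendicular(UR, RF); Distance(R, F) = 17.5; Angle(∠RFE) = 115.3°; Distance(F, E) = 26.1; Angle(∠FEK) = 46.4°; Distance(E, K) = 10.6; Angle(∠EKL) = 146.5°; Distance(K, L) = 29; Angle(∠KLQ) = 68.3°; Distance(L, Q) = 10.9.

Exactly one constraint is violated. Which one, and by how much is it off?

Distance(L, Q) = 10.9 — off by 3.60.

U = (0.00, 0.00) ✓; UR at -58.90° ✓; |UR| = 27.90 ✓; ∠(UR, RF) = 90.00° ✓; |RF| = 17.50 ✓; ∠RFE = 115.3° ✓; |FE| = 26.10 ✓; ∠FEK = 46.40° ✓; |EK| = 10.60 ✓; ∠EKL = 146.5° ✓; |KL| = 29.00 ✓; ∠KLQ = 68.30° ✓; |LQ| = 7.300 ✗.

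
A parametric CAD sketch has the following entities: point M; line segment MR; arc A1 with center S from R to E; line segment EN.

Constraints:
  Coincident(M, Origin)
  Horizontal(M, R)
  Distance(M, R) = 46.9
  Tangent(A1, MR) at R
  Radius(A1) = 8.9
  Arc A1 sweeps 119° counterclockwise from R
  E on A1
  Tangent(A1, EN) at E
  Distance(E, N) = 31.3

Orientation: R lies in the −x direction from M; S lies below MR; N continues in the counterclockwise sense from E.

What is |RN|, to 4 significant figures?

41.26

M is at the origin; M and R share the same y with |MR| = 46.9 and R on the −x side, so R = (-46.90, 0.000). Since A1 is tangent to MR there, SR ⟂ MR, so S = R + (0, -8.9) = (-46.90, -8.900). On A1, R sits at bearing 90° from S; a 119° counterclockwise sweep puts E at bearing 209°, so E = S + 8.9·(cos 209°, sin 209°) = (-54.68, -13.21). A1 meets EN tangentially, so SE is at right angles to EN, so EN runs along (−sin 209°, cos 209°); with |EN| = 31.3, N = (-39.51, -40.59). Then |RN| = |N − R| = 41.26.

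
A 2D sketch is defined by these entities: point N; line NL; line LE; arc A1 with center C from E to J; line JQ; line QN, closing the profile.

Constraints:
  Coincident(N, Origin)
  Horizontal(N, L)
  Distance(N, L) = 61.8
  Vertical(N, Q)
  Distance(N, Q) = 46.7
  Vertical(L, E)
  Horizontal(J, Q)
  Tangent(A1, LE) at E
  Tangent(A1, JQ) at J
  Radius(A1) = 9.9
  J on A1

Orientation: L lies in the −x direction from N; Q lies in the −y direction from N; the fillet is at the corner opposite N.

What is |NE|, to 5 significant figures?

71.927

The virtual corner opposite N is at (-61.800, -46.700). Tangency of A1 to LE means the radius CE is perpendicular to LE and since A1 is tangent to JQ there, CJ ⟂ JQ, with radius 9.9, so the center C sits 9.9 in from both sides at C = (-51.900, -36.800). That places the tangent points at E = (-61.800, -36.800) on LE and J = (-51.900, -46.700) on JQ. Then |NE| = |E − N| = 71.927.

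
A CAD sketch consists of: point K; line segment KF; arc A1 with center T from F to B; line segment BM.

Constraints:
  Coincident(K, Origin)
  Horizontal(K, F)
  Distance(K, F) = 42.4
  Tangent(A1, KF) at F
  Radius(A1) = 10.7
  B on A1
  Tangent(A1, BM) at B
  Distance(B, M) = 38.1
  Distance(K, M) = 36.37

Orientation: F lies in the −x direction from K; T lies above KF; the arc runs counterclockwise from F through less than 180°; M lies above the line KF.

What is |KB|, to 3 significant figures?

34.1

K is at the origin; K and F share the same y with |KF| = 42.4 and F on the −x side, so F = (-42.4, 0.00). Tangency of A1 to KF means the radius TF is perpendicular to KF, so T = F + (0, 10.7) = (-42.4, 10.7). Since TB ⟂ BM (tangency), |TM| = √(10.7² + 38.1²) = 39.6 regardless of where B sits on A1. So M lies on both circle(K, 36.37) and circle(T, 39.6); the above-KF intersection is M = (-10.9, 34.7). B is the foot of the tangent from M: B = (-33.9, 4.26).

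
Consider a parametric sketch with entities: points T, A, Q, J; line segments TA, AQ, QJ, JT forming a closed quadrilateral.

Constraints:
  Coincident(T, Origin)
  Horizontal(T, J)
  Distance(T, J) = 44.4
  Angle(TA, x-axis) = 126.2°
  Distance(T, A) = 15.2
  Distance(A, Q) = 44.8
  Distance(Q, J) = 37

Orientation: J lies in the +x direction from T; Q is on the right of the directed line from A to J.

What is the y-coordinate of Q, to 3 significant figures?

-24.5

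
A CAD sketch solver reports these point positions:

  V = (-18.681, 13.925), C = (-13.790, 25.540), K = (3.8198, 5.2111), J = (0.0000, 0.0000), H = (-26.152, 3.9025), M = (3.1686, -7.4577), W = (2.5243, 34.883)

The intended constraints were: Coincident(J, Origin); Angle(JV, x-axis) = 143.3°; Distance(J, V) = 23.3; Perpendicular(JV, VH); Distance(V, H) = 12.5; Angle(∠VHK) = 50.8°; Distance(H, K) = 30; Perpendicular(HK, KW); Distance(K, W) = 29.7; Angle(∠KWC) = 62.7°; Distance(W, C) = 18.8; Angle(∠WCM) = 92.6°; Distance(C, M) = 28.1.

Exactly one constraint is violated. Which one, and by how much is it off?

Distance(C, M) = 28.1 — off by 9.00.

J = (0.00, 0.00) ✓; JV at 143.3° ✓; |JV| = 23.30 ✓; ∠(JV, VH) = 90.00° ✓; |VH| = 12.50 ✓; ∠VHK = 50.80° ✓; |HK| = 30.00 ✓; ∠(HK, KW) = 90.00° ✓; |KW| = 29.70 ✓; ∠KWC = 62.70° ✓; |WC| = 18.80 ✓; ∠WCM = 92.60° ✓; |CM| = 37.10 ✗.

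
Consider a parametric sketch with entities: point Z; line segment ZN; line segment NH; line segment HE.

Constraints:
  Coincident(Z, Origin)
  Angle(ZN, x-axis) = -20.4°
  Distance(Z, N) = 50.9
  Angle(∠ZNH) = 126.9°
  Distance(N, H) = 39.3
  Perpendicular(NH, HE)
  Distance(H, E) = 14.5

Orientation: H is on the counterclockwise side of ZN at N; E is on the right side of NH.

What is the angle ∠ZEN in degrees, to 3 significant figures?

18.1°

Z is at the origin; ZN runs at -20.4° with length 50.9, so N = 50.9·(cos -20.4°, sin -20.4°) = (47.7, -17.7). ∠ZNH = 126.9°, so NH runs at -20.4° + (180° − 126.9°) = 32.7° from the x-axis; with |NH| = 39.3, H = N + 39.3·(cos 32.7°, sin 32.7°) = (80.8, 3.49). The perpendicularity gives HE at right angles to NH; with |HE| = 14.5 on the right of NH, E = H + 14.5·(0.540, -0.842) = (88.6, -8.71). Then cos ∠ZEN = EZ·EN / (|EZ||EN|), giving 18.1°.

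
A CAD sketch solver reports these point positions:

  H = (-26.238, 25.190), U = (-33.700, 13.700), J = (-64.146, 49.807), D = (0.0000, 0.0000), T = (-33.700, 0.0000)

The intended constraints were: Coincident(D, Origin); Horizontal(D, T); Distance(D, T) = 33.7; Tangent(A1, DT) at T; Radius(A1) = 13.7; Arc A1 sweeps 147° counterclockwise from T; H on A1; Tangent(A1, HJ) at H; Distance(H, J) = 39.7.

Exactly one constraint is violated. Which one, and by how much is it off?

Distance(H, J) = 39.7 — off by 5.50.

D = (0.00, 0.00) ✓; D.y = 0.00, T.y = 0.00 ✓; |DT| = 33.70 ✓; ∠(UT, TD) = 90.00° ✓; |UT| = 13.70 ✓; bearing(U→H) − bearing(U→T) = 147.0° ✓; |UH| = 13.70 ✓; ∠(UH, HJ) = 90.00° ✓; |HJ| = 45.20 ✗.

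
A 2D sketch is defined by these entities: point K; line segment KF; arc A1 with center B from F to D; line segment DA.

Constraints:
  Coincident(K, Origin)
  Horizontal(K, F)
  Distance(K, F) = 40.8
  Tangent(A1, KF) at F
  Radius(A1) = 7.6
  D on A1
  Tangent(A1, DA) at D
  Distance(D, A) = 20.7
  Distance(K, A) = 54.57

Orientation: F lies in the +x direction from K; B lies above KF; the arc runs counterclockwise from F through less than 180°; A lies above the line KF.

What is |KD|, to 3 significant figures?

49.1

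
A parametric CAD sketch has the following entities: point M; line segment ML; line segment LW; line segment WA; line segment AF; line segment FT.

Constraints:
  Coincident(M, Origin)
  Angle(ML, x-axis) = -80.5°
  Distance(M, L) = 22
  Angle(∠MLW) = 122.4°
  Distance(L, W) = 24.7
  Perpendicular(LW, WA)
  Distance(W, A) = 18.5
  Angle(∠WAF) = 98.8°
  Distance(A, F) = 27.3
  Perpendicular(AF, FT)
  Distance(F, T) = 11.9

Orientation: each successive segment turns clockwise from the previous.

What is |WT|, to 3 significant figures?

30.8

M is at the origin; ML runs at -80.5° with length 22.0, so L = (3.63, -21.7). ∠MLW = 122.4° gives LW at -138° from the x-axis; with |LW| = 24.7, W = (-14.8, -38.2). The perpendicularity gives WA at right angles to LW, so WA runs at 132°; with |WA| = 18.5, A = (-27.1, -24.4). ∠WAF = 98.8° gives AF at 50.7° from the x-axis; with |AF| = 27.3, F = (-9.82, -3.30). The perpendicularity gives FT at right angles to AF, so FT runs at -39.3°; with |FT| = 11.9, T = (-0.608, -10.8). Then |WT| = |T − W| = 30.8.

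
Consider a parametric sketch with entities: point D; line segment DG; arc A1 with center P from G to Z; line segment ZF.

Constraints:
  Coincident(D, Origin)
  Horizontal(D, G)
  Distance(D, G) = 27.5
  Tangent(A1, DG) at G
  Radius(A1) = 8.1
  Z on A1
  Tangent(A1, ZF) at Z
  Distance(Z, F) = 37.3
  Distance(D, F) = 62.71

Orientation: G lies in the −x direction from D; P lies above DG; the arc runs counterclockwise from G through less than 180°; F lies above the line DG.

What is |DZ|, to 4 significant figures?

25.78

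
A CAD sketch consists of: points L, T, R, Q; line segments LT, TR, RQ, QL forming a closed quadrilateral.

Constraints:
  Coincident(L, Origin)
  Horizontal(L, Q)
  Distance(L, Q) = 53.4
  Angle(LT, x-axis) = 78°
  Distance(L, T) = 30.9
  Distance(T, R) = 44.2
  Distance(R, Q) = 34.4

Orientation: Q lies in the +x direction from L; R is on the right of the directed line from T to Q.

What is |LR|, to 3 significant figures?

23.9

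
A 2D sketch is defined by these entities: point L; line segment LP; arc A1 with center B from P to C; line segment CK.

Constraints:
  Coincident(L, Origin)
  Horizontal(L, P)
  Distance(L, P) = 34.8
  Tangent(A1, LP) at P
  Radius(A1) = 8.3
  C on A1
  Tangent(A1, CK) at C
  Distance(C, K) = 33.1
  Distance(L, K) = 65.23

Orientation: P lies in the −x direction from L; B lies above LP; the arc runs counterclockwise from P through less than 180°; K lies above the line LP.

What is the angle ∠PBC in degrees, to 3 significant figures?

139°

Checks: L = (0.00, 0.00) ✓; |BC| = 8.300 ✓; ∠(BC, CK) = 90.00° ✓; |CK| = 33.10 ✓; |LK| = 65.23 ✓.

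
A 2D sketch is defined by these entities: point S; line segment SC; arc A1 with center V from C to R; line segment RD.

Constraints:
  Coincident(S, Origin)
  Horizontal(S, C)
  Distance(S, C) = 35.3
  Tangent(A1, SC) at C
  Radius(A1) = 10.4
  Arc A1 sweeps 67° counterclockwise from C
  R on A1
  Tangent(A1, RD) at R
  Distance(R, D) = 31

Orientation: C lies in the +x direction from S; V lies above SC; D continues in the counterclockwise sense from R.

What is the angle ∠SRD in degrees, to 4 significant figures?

121.0°

On A1, C sits at bearing -90° from V; a 67° counterclockwise sweep puts R at bearing -23°, so R = V + 10.4·(cos -23°, sin -23°) = (44.87, 6.336). Tangency of A1 to RD means the radius VR is perpendicular to RD, so RD runs along (−sin -23°, cos -23°); with |RD| = 31.0, D = (56.99, 34.87). Then cos ∠SRD = RS·RD / (|RS||RD|), giving 121.0°.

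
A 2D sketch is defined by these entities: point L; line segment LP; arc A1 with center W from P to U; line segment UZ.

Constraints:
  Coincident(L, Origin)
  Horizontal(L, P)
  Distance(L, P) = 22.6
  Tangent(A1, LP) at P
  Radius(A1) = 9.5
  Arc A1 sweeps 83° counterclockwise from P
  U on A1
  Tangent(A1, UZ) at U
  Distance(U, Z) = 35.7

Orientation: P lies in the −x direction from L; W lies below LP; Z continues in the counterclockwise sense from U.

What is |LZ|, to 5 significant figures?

56.920

L is at the origin; L and P share the same y with |LP| = 22.6 and P on the −x side, so P = (-22.600, 0.0000). The tangent condition forces WP to be normal to LP, so W = P + (0, -9.5) = (-22.600, -9.5000). On A1, P sits at bearing 90° from W; an 83° counterclockwise sweep puts U at bearing 173°, so U = W + 9.5·(cos 173°, sin 173°) = (-32.029, -8.3422). Since A1 is tangent to UZ there, WU ⟂ UZ, so UZ runs along (−sin 173°, cos 173°); with |UZ| = 35.7, Z = (-36.380, -43.776). Then |LZ| = |Z − L| = 56.920.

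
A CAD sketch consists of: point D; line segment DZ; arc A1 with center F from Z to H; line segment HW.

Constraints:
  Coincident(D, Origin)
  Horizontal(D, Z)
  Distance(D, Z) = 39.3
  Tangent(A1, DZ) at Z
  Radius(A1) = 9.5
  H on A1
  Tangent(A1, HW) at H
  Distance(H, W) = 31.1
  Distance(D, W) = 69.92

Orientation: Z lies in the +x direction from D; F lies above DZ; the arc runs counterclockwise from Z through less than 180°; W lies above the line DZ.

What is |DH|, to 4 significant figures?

48.13

Checks: D.y = 0.00, Z.y = 0.00 ✓; |FH| = 9.500 ✓; ∠(FH, HW) = 90.00° ✓; |HW| = 31.10 ✓; |DW| = 69.92 ✓.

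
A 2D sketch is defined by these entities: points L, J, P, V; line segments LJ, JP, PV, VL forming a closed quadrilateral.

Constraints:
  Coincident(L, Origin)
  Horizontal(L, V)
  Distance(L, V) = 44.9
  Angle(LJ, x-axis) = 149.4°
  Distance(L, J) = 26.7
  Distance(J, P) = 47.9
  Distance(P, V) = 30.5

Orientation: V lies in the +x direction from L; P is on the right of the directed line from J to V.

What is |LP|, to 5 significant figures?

21.259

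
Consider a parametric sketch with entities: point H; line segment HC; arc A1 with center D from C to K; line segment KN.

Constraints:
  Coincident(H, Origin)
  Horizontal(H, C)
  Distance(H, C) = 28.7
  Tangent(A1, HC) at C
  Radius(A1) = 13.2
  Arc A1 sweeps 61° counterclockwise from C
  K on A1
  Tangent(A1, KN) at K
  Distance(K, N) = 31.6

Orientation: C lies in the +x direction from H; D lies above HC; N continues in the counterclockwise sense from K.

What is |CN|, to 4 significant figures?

43.68

H is at the origin; H and C share the same y with |HC| = 28.7 and C on the +x side, so C = (28.70, 0.000). The tangent condition forces DC to be normal to HC, so D = C + (0, 13.2) = (28.70, 13.20). On A1, C sits at bearing -90° from D; a 61° counterclockwise sweep puts K at bearing -29°, so K = D + 13.2·(cos -29°, sin -29°) = (40.24, 6.801). Since A1 is tangent to KN there, DK ⟂ KN, so KN runs along (−sin -29°, cos -29°); with |KN| = 31.6, N = (55.56, 34.44). Then |CN| = |N − C| = 43.68.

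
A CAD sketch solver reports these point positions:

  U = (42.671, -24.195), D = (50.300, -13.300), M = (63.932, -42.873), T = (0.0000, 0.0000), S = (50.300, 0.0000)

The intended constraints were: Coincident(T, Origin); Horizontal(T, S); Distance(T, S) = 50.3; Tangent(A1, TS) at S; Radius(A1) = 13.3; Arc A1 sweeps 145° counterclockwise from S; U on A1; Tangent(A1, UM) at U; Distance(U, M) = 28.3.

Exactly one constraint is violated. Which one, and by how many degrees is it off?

Tangent(A1, UM) at U — off by 6.30°.

T = (0.00, 0.00) ✓; T.y = 0.00, S.y = 0.00 ✓; |TS| = 50.30 ✓; ∠(DS, ST) = 90.00° ✓; |DS| = 13.30 ✓; bearing(D→U) − bearing(D→S) = 145.0° ✓; |DU| = 13.30 ✓; ∠(DU, UM) = 96.30° ✗; |UM| = 28.30 ✓.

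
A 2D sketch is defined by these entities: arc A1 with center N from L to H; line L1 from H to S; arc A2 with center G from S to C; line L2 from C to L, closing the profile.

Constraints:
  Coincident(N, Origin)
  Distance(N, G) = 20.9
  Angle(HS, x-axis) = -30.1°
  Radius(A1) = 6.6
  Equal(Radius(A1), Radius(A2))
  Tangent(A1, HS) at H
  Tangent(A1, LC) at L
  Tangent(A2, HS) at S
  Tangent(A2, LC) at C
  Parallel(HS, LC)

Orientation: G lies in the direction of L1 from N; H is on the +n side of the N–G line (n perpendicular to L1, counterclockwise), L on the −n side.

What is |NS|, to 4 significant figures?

21.92

Tangency of A1 to both parallel lines with radius 6.6 puts H and L at N ± 6.6·n: H = (3.310, 5.710), L = (-3.310, -5.710). Equal radii place S and C the same way about G: S = G + 6.6·n = (21.39, -4.772), C = G − 6.6·n = (14.77, -16.19). Then |NS| = |S − N| = 21.92.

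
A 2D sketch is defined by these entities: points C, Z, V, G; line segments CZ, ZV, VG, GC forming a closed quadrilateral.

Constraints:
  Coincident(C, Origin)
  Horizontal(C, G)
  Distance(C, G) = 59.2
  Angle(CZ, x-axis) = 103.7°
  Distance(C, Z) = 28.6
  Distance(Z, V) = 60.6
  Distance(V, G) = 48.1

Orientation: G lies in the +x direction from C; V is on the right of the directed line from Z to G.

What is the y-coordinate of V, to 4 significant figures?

-26.90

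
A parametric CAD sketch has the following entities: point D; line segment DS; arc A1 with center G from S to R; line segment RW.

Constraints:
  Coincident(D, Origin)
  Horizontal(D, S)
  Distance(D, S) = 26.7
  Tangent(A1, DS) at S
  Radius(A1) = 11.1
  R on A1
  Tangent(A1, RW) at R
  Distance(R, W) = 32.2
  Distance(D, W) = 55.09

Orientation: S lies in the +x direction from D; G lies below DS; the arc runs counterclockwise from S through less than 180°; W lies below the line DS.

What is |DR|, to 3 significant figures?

23.5

Checks: |GS| = 11.10 ✓; |GR| = 11.10 ✓; ∠(GR, RW) = 90.00° ✓; |RW| = 32.20 ✓; |DW| = 55.09 ✓.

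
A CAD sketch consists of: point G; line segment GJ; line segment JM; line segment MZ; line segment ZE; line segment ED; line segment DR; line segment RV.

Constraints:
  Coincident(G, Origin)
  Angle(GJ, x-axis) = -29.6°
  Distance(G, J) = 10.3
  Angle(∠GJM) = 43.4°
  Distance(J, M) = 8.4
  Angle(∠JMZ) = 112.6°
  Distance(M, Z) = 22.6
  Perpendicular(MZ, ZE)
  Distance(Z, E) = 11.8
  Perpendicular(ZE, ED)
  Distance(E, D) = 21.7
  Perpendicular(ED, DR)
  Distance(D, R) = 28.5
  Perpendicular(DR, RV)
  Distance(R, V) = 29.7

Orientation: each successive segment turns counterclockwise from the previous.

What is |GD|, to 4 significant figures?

9.783

MZ ⟂ ZE, so ZE runs at -95.60°; with |ZE| = 11.8, E = (-17.14, -6.593). ZE is perpendicular to ED, so ED runs at -5.600°; with |ED| = 21.7, D = (4.453, -8.710). Then |GD| = |D − G| = 9.783.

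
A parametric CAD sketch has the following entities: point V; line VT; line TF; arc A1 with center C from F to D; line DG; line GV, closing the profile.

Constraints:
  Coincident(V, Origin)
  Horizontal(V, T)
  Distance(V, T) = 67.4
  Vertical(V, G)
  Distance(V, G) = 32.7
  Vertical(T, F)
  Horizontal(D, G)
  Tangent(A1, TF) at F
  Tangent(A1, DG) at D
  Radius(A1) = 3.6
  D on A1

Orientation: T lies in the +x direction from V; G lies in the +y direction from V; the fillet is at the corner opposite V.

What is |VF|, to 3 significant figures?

73.4

V is at the origin; V and T share the same y with |VT| = 67.4 and T on the +x side, so T = (67.4, 0.00). V and G share the same x with |VG| = 32.7 and G on the +y side, so G = (0.00, 32.7). The virtual corner opposite V is at (67.4, 32.7). Since A1 is tangent to TF there, CF ⟂ TF and A1 meets DG tangentially, so CD is at right angles to DG, with radius 3.6, so the center C sits 3.6 in from both sides at C = (63.8, 29.1). That places the tangent points at F = (67.4, 29.1) on TF and D = (63.8, 32.7) on DG. Then |VF| = |F − V| = 73.4.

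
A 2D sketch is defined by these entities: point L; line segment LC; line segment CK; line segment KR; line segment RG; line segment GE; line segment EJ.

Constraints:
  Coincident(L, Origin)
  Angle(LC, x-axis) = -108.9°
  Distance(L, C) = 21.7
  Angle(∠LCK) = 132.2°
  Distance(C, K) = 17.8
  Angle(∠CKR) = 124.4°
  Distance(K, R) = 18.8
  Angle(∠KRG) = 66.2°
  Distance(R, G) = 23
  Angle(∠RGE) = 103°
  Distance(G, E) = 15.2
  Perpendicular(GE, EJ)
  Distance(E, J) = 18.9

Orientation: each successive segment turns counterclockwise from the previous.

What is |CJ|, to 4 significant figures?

17.14

∠RGE = 103.0° gives GE at -174.7° from the x-axis; with |GE| = 15.2, E = (-2.070, -17.48). GE is perpendicular to EJ, so EJ runs at -84.70°; with |EJ| = 18.9, J = (-0.3242, -36.30). Then |CJ| = |J − C| = 17.14.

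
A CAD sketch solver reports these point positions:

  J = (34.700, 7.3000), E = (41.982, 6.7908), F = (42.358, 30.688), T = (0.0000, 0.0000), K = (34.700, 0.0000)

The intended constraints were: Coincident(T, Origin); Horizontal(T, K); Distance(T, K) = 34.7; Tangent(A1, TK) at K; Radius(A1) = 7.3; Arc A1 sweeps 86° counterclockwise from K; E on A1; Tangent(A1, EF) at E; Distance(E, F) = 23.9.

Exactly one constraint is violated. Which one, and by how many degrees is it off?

Tangent(A1, EF) at E — off by 3.10°.

T = (0.00, 0.00) ✓; T.y = 0.00, K.y = 0.00 ✓; |TK| = 34.70 ✓; ∠(JK, KT) = 90.00° ✓; |JK| = 7.300 ✓; bearing(J→E) − bearing(J→K) = 86.00° ✓; |JE| = 7.300 ✓; ∠(JE, EF) = 86.90° ✗; |EF| = 23.90 ✓.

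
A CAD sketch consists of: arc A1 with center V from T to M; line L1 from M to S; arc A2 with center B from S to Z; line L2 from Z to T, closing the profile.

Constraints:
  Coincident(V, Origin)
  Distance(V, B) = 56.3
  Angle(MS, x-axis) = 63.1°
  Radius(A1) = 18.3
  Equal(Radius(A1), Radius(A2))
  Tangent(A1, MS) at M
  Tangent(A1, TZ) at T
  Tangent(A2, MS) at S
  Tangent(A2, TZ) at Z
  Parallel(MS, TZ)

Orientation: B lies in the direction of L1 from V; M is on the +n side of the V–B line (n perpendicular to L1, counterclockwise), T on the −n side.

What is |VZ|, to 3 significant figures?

59.2

The slot axis is L1's direction at 63.1°, so u = (cos 63.1°, sin 63.1°) = (0.452, 0.892) and n = (−sin 63.1°, cos 63.1°) = (-0.892, 0.452). V is at the origin and B lies 56.3 along u from V, so B = 56.3·u = (25.5, 50.2). Tangency of A1 to both parallel lines with radius 18.3 puts M and T at V ± 18.3·n: M = (-16.3, 8.28), T = (16.3, -8.28). Equal radii place S and Z the same way about B: S = B + 18.3·n = (9.15, 58.5), Z = B − 18.3·n = (41.8, 41.9). Then |VZ| = |Z − V| = 59.2.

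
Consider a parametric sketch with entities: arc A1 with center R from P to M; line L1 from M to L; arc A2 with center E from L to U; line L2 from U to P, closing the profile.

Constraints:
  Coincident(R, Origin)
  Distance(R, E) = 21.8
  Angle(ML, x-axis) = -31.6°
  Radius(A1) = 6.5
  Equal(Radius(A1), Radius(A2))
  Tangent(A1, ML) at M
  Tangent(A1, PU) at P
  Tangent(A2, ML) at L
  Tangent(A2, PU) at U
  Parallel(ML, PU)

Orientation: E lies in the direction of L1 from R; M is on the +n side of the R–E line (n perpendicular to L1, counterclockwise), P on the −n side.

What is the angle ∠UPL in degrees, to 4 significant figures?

30.81°

Tangency of A1 to both parallel lines with radius 6.5 puts M and P at R ± 6.5·n: M = (3.406, 5.536), P = (-3.406, -5.536). Equal radii place L and U the same way about E: L = E + 6.5·n = (21.97, -5.887), U = E − 6.5·n = (15.16, -16.96). Then cos ∠UPL = PU·PL / (|PU||PL|), giving 30.81°.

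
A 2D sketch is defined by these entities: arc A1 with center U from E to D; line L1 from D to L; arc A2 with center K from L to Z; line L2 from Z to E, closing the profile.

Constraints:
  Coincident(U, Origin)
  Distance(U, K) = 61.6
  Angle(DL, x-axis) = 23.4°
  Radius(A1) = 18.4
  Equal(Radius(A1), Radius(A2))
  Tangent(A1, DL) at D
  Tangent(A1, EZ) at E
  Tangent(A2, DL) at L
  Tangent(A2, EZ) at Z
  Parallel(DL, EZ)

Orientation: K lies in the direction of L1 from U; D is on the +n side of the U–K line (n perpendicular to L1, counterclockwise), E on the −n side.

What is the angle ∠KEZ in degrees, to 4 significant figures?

16.63°

Tangency of A1 to both parallel lines with radius 18.4 puts D and E at U ± 18.4·n: D = (-7.308, 16.89), E = (7.308, -16.89). Equal radii place L and Z the same way about K: L = K + 18.4·n = (49.23, 41.35), Z = K − 18.4·n = (63.84, 7.578). Then cos ∠KEZ = EK·EZ / (|EK||EZ|), giving 16.63°.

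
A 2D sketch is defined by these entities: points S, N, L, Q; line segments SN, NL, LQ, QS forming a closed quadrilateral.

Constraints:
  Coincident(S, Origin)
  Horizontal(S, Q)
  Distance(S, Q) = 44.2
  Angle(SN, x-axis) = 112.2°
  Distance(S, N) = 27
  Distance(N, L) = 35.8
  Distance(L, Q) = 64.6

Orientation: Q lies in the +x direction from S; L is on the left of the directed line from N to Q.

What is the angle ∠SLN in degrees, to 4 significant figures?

23.81°

Checks: |NL| = 35.80 ✓; |LQ| = 64.60 ✓.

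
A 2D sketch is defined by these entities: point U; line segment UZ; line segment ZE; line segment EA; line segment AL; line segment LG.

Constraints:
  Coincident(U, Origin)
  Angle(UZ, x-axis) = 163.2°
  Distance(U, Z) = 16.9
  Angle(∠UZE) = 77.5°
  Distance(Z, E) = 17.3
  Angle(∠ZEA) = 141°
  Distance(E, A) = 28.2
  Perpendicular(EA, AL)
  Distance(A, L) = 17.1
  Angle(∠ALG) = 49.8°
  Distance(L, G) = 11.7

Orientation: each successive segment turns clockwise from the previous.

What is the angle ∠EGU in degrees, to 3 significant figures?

57.7°

U is at the origin; UZ runs at 163.2° with length 16.9, so Z = (-16.2, 4.88). ∠UZE = 77.5° gives ZE at 60.7° from the x-axis; with |ZE| = 17.3, E = (-7.71, 20.0). ∠ZEA = 141.0° gives EA at 21.7° from the x-axis; with |EA| = 28.2, A = (18.5, 30.4). EA ⟂ AL, so AL runs at -68.3°; with |AL| = 17.1, L = (24.8, 14.5). ∠ALG = 49.8° gives LG at 162° from the x-axis; with |LG| = 11.7, G = (13.7, 18.2). Then cos ∠EGU = GE·GU / (|GE||GU|), giving 57.7°.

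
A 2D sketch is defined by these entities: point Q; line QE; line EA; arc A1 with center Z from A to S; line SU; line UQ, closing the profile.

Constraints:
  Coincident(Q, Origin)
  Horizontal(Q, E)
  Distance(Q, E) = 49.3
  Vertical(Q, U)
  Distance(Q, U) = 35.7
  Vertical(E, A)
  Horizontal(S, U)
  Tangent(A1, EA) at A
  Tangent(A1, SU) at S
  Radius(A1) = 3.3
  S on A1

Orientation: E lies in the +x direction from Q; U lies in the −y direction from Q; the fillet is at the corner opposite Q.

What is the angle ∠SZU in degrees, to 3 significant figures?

85.9°

The virtual corner opposite Q is at (49.3, -35.7). The tangent condition forces ZA to be normal to EA and tangency of A1 to SU means the radius ZS is perpendicular to SU, with radius 3.3, so the center Z sits 3.3 in from both sides at Z = (46.0, -32.4). That places the tangent points at A = (49.3, -32.4) on EA and S = (46.0, -35.7) on SU. Then cos ∠SZU = ZS·ZU / (|ZS||ZU|), giving 85.9°.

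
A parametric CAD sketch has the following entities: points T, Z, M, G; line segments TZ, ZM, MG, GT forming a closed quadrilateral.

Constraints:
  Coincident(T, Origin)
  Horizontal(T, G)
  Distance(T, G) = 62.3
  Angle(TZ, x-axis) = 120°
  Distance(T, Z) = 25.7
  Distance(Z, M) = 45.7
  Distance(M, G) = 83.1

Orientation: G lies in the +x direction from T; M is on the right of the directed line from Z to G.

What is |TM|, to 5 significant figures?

29.062

T is at the origin; TG is horizontal with |TG| = 62.3 and G in +x, so G = (62.3, 0). TZ runs at 120.0° with |TZ| = 25.7, so Z = (-12.850, 22.257). M is determined by |ZM| = 45.7 and |MG| = 83.1 together: it lies at the intersection of circle(Z, 45.7) and circle(G, 83.1). With |ZG| = 78.377, the foot of the radical line on ZG is 8.4577 from Z and the perpendicular offset is √(45.7² − 8.4577²) = 44.911. Taking the right-of-ZG solution: M = (-17.494, -23.207).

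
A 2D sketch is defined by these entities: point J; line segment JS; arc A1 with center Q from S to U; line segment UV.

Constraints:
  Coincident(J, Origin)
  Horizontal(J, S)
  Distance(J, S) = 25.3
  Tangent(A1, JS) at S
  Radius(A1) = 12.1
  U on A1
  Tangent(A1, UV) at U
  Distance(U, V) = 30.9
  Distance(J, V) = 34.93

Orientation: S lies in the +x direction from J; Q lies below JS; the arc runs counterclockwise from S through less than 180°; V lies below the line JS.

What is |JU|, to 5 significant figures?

15.945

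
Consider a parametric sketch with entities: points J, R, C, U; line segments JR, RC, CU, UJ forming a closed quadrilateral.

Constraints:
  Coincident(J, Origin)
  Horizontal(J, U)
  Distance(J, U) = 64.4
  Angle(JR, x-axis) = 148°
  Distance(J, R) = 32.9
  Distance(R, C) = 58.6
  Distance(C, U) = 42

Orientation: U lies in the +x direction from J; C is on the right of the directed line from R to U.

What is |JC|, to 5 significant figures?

25.856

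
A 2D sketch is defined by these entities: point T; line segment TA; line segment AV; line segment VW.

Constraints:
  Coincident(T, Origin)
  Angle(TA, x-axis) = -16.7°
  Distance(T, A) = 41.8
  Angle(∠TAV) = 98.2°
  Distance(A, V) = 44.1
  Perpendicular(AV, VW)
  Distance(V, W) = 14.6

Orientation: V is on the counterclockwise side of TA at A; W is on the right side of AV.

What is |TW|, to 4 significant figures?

75.09

∠TAV = 98.2°, so AV runs at -16.7° + (180° − 98.2°) = 65.10° from the x-axis; with |AV| = 44.1, V = A + 44.1·(cos 65.10°, sin 65.10°) = (58.60, 27.99). AV ⟂ VW; with |VW| = 14.6 on the right of AV, W = V + 14.6·(0.9070, -0.4210) = (71.85, 21.84). Then |TW| = |W − T| = 75.09.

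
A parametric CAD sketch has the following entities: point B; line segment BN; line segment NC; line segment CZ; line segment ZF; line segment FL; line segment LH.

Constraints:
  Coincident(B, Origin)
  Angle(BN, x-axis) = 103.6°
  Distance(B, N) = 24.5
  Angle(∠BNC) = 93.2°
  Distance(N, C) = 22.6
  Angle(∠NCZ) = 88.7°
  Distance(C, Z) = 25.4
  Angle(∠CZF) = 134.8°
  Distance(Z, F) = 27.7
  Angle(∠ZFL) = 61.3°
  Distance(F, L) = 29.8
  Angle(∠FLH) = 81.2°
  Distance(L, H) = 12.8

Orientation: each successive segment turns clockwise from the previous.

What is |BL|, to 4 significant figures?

9.811

B is at the origin; BN runs at 103.6° with length 24.5, so N = (-5.761, 23.81). ∠BNC = 93.2° gives NC at 16.80° from the x-axis; with |NC| = 22.6, C = (15.87, 30.35). ∠NCZ = 88.7° gives CZ at -74.50° from the x-axis; with |CZ| = 25.4, Z = (22.66, 5.869). ∠CZF = 134.8° gives ZF at -119.7° from the x-axis; with |ZF| = 27.7, F = (8.938, -18.19). ∠ZFL = 61.3° gives FL at 121.6° from the x-axis; with |FL| = 29.8, L = (-6.677, 7.189). Then |BL| = |L − B| = 9.811.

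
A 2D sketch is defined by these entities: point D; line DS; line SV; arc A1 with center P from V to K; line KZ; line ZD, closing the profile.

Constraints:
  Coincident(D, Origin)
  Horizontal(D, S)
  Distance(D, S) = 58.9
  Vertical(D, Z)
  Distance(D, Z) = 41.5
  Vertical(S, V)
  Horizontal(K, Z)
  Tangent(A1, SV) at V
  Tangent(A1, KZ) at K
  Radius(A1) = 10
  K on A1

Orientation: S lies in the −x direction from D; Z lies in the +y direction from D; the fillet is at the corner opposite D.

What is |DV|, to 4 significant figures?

66.79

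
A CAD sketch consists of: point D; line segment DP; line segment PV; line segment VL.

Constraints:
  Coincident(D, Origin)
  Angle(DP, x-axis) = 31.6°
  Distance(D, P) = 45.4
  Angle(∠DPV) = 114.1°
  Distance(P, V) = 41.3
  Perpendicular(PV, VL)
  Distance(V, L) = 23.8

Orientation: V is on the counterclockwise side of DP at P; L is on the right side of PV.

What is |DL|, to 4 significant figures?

88.53

∠DPV = 114.1°, so PV runs at 31.6° + (180° − 114.1°) = 97.50° from the x-axis; with |PV| = 41.3, V = P + 41.3·(cos 97.50°, sin 97.50°) = (33.28, 64.74). PV ⟂ VL; with |VL| = 23.8 on the right of PV, L = V + 23.8·(0.9914, 0.1305) = (56.87, 67.84). Then |DL| = |L − D| = 88.53.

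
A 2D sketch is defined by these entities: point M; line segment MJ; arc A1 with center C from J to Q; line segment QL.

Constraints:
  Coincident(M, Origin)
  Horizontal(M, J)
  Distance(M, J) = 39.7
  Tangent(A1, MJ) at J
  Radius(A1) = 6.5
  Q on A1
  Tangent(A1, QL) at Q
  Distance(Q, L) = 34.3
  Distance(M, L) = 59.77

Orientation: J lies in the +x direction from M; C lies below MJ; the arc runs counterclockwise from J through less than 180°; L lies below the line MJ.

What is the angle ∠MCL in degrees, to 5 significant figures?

105.18°

Checks: |CQ| = 6.500 ✓; ∠(CQ, QL) = 90.00° ✓; |QL| = 34.30 ✓; |ML| = 59.77 ✓.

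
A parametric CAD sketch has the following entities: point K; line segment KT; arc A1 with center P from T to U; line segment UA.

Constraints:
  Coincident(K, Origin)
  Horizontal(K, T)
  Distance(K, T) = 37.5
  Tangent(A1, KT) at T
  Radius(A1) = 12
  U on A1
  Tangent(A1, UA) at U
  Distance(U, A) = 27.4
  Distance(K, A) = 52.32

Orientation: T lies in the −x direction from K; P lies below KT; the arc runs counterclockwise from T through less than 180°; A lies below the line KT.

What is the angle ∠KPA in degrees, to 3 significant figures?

97.1°

Checks: ∠(PT, TK) = 90.00° ✓; |PT| = 12.00 ✓; |PU| = 12.00 ✓; ∠(PU, UA) = 90.00° ✓; |UA| = 27.40 ✓; |KA| = 52.32 ✓.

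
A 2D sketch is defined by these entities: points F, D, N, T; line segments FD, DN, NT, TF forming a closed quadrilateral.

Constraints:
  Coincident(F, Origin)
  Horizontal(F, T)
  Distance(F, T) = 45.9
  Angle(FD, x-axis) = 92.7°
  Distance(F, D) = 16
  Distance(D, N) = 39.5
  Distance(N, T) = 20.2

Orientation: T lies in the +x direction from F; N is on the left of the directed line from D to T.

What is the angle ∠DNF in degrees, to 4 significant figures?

21.84°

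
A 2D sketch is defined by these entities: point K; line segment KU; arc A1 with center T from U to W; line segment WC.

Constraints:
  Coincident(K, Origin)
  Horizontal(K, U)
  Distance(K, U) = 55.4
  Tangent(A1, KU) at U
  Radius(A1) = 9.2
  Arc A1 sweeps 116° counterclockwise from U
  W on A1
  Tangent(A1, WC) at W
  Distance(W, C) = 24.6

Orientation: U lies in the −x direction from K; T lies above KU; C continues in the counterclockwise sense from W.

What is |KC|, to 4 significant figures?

67.85

K is at the origin; K and U share the same y with |KU| = 55.4 and U on the −x side, so U = (-55.40, 0.000). A1 meets KU tangentially, so TU is at right angles to KU, so T = U + (0, 9.2) = (-55.40, 9.200). On A1, U sits at bearing -90° from T; a 116° counterclockwise sweep puts W at bearing 26°, so W = T + 9.2·(cos 26°, sin 26°) = (-47.13, 13.23). Tangency of A1 to WC means the radius TW is perpendicular to WC, so WC runs along (−sin 26°, cos 26°); with |WC| = 24.6, C = (-57.92, 35.34). Then |KC| = |C − K| = 67.85.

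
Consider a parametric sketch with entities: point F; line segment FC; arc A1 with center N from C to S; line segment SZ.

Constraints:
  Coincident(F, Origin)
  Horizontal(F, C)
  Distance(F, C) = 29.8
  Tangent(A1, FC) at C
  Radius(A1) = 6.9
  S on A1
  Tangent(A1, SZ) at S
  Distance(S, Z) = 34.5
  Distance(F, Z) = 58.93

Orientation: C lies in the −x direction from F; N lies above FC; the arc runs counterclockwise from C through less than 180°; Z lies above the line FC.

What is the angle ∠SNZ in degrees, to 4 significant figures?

78.69°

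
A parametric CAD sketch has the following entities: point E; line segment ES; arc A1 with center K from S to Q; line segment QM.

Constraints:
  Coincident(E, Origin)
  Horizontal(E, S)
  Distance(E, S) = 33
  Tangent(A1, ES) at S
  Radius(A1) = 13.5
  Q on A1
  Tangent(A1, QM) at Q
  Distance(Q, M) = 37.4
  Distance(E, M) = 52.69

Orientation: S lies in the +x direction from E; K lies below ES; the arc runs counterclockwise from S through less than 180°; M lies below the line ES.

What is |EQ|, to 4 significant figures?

23.23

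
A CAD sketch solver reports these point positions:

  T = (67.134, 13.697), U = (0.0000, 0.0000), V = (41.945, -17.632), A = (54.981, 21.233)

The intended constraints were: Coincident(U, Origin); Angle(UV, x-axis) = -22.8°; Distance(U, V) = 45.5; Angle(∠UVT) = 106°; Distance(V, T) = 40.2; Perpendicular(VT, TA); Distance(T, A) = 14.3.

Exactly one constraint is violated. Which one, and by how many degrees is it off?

Perpendicular(VT, TA) — off by 7.00°.

U = (0.00, 0.00) ✓; UV at -22.80° ✓; |UV| = 45.50 ✓; ∠UVT = 106.0° ✓; |VT| = 40.20 ✓; ∠(VT, TA) = 97.00° ✗; |TA| = 14.30 ✓.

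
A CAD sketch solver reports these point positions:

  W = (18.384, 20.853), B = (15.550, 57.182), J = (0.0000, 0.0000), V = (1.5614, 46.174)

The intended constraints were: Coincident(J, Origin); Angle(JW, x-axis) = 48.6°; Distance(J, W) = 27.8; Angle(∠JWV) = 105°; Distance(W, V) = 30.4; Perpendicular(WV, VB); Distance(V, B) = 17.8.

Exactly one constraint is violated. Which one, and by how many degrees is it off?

Perpendicular(WV, VB) — off by 4.60°.

J = (0.00, 0.00) ✓; JW at 48.60° ✓; |JW| = 27.80 ✓; ∠JWV = 105.0° ✓; |WV| = 30.40 ✓; ∠(WV, VB) = 85.40° ✗; |VB| = 17.80 ✓.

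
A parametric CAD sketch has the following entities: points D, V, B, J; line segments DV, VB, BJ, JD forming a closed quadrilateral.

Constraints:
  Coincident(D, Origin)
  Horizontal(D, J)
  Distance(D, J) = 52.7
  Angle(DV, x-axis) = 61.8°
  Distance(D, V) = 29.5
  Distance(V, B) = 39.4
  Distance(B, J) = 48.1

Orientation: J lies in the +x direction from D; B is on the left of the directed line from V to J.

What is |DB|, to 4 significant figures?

66.85

Checks: |VB| = 39.40 ✓; |BJ| = 48.10 ✓.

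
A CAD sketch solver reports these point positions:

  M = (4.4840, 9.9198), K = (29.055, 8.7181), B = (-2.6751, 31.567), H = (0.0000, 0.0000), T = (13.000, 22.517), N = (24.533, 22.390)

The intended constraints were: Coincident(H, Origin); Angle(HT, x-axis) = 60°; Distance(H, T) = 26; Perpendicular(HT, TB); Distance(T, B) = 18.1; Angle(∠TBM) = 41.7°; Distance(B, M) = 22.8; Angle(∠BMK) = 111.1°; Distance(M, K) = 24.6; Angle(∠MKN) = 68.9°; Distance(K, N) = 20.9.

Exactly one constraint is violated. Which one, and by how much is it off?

Distance(K, N) = 20.9 — off by 6.50.

H = (0.00, 0.00) ✓; HT at 60.00° ✓; |HT| = 26.00 ✓; ∠(HT, TB) = 90.00° ✓; |TB| = 18.10 ✓; ∠TBM = 41.70° ✓; |BM| = 22.80 ✓; ∠BMK = 111.1° ✓; |MK| = 24.60 ✓; ∠MKN = 68.90° ✓; |KN| = 14.40 ✗.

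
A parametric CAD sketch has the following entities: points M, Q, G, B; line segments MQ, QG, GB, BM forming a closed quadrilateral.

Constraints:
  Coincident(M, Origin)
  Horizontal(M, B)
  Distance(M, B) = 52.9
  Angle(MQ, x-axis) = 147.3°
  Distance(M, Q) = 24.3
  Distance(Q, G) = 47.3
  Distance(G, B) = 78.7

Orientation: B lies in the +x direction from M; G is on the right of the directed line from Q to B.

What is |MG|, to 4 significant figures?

38.58

M is at the origin; M and B share the same y with |MB| = 52.9 and B in +x, so B = (52.9, 0). MQ runs at 147.3° with |MQ| = 24.3, so Q = (-20.45, 13.13). G is determined by |QG| = 47.3 and |GB| = 78.7 together: it lies at the intersection of circle(Q, 47.3) and circle(B, 78.7). With |QB| = 74.51, the foot of the radical line on QB is 10.71 from Q and the perpendicular offset is √(47.3² − 10.71²) = 46.07. Taking the right-of-QB solution: G = (-18.02, -34.11).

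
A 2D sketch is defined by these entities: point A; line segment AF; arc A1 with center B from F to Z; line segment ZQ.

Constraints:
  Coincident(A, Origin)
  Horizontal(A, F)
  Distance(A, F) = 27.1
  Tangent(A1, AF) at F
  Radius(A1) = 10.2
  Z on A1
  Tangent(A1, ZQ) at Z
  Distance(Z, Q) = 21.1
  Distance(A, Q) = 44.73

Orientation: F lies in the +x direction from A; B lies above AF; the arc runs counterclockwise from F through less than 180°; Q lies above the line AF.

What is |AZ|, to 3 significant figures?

39.2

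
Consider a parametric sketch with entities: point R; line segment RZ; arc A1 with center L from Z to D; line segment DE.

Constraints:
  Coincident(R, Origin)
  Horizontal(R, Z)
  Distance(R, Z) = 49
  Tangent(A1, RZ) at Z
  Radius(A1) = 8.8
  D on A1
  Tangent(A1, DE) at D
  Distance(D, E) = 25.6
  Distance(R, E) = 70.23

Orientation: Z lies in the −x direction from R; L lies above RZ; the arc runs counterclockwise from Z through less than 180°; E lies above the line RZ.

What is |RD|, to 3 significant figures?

45.8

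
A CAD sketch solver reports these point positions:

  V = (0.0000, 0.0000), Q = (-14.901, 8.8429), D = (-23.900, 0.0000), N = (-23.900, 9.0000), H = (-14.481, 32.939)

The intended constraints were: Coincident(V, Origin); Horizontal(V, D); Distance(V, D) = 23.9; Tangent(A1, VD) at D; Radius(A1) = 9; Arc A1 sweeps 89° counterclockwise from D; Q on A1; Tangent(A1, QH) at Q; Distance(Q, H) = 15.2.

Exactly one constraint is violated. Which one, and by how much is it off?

Distance(Q, H) = 15.2 — off by 8.90.

V = (0.00, 0.00) ✓; V.y = 0.00, D.y = 0.00 ✓; |VD| = 23.90 ✓; ∠(ND, DV) = 90.00° ✓; |ND| = 9.000 ✓; bearing(N→Q) − bearing(N→D) = 89.00° ✓; |NQ| = 9.000 ✓; ∠(NQ, QH) = 90.00° ✓; |QH| = 24.10 ✗.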